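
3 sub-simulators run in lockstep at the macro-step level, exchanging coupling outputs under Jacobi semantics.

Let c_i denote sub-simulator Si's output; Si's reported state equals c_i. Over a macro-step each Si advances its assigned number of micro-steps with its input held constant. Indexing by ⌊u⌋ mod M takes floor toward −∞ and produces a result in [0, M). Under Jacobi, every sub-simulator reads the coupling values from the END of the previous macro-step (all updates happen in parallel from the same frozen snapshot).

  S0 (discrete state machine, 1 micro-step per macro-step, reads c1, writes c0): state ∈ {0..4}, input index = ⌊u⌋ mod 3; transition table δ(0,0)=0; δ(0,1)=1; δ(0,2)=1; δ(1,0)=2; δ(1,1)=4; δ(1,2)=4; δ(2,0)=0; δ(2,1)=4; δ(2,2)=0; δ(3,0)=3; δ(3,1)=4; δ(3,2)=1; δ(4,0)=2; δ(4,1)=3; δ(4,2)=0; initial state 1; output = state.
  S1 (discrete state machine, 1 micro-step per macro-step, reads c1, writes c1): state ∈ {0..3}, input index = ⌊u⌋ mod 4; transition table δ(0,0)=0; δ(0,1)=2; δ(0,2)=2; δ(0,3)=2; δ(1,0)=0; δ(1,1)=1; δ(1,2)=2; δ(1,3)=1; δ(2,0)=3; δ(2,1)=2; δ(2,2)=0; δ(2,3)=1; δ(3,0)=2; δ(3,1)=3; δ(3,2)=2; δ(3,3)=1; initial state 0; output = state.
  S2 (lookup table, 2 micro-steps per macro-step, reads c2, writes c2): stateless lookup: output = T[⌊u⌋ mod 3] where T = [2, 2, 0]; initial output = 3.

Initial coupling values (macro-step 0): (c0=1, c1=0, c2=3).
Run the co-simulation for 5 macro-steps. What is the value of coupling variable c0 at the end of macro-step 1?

c0 at macro-step 1 = 2

macro 1: S0 reads c1=0 → after 1×micro: 2; S1 reads c1=0 → after 1×micro: 0; S2 reads c2=3 → after 2×micro: 2 ⇒ (c0=2, c1=0, c2=2)
macro 2: S0 reads c1=0 → after 1×micro: 0; S1 reads c1=0 → after 1×micro: 0; S2 reads c2=2 → after 2×micro: 0 ⇒ (c0=0, c1=0, c2=0)
macro 3: S0 reads c1=0 → after 1×micro: 0; S1 reads c1=0 → after 1×micro: 0; S2 reads c2=0 → after 2×micro: 2 ⇒ (c0=0, c1=0, c2=2)
macro 4: S0 reads c1=0 → after 1×micro: 0; S1 reads c1=0 → after 1×micro: 0; S2 reads c2=2 → after 2×micro: 0 ⇒ (c0=0, c1=0, c2=0)
macro 5: S0 reads c1=0 → after 1×micro: 0; S1 reads c1=0 → after 1×micro: 0; S2 reads c2=0 → after 2×micro: 2 ⇒ (c0=0, c1=0, c2=2)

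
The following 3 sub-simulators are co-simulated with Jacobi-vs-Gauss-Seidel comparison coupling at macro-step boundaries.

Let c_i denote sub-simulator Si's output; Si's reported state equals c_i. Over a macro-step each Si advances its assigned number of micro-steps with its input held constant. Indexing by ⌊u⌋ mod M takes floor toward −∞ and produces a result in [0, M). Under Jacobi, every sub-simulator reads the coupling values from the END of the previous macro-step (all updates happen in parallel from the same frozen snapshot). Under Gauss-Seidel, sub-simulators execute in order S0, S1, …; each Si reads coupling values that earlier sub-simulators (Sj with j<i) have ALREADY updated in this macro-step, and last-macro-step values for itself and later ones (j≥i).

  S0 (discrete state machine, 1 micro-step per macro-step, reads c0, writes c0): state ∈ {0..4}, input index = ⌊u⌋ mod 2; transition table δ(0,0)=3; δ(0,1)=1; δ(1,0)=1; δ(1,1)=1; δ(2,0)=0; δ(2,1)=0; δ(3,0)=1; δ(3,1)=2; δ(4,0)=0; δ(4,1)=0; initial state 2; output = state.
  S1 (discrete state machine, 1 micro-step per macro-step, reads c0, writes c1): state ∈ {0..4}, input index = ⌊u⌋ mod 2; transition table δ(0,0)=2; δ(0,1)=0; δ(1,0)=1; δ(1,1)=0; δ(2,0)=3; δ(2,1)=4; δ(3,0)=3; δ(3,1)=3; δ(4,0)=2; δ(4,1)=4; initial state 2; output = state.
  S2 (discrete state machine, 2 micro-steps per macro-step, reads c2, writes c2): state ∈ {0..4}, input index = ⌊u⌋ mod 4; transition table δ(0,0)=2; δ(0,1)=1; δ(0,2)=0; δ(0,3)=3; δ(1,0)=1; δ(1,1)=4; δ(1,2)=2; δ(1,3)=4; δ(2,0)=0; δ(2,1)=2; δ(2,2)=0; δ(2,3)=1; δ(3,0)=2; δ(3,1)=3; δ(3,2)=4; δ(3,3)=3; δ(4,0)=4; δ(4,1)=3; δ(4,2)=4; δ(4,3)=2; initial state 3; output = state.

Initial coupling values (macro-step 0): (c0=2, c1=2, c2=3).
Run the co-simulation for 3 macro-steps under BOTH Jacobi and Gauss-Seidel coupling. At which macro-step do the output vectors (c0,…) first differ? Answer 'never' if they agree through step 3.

[Jacobi] macro 1: S0 reads c0=2 → after 1×micro: 0; S1 reads c0=2 → after 1×micro: 3; S2 reads c2=3 → after 2×micro: 3 ⇒ (c0=0, c1=3, c2=3)
[Jacobi] macro 2: S0 reads c0=0 → after 1×micro: 3; S1 reads c0=0 → after 1×micro: 3; S2 reads c2=3 → after 2×micro: 3 ⇒ (c0=3, c1=3, c2=3)
[Jacobi] macro 3: S0 reads c0=3 → after 1×micro: 2; S1 reads c0=3 → after 1×micro: 3; S2 reads c2=3 → after 2×micro: 3 ⇒ (c0=2, c1=3, c2=3)
[Gauss-Seidel] macro 1: S0 reads c0=2 → after 1×micro: 0; S1 reads c0=0 → after 1×micro: 3; S2 reads c2=3 → after 2×micro: 3 ⇒ (c0=0, c1=3, c2=3)
[Gauss-Seidel] macro 2: S0 reads c0=0 → after 1×micro: 3; S1 reads c0=3 → after 1×micro: 3; S2 reads c2=3 → after 2×micro: 3 ⇒ (c0=3, c1=3, c2=3)
[Gauss-Seidel] macro 3: S0 reads c0=3 → after 1×micro: 2; S1 reads c0=2 → after 1×micro: 3; S2 reads c2=3 → after 2×micro: 3 ⇒ (c0=2, c1=3, c2=3)

first divergence at macro-step: never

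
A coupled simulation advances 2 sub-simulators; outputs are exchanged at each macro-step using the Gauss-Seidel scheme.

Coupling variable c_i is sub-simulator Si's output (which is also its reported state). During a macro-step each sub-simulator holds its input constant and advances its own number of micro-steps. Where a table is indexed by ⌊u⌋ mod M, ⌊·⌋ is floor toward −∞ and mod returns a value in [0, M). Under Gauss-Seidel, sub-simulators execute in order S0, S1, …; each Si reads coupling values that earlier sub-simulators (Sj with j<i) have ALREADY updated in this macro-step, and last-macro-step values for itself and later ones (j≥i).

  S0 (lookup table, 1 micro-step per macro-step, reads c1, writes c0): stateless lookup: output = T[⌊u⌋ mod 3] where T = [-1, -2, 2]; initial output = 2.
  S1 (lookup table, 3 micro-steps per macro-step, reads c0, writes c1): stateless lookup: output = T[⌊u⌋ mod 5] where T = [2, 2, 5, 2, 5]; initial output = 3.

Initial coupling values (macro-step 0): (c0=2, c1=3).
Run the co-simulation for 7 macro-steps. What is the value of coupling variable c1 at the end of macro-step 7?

c1 at macro-step 7 = 5

macro 1: S0 reads c1=3 → after 1×micro: -1; S1 reads c0=-1 → after 3×micro: 5 ⇒ (c0=-1, c1=5)
macro 2: S0 reads c1=5 → after 1×micro: 2; S1 reads c0=2 → after 3×micro: 5 ⇒ (c0=2, c1=5)
macro 3: S0 reads c1=5 → after 1×micro: 2; S1 reads c0=2 → after 3×micro: 5 ⇒ (c0=2, c1=5)
macro 4: S0 reads c1=5 → after 1×micro: 2; S1 reads c0=2 → after 3×micro: 5 ⇒ (c0=2, c1=5)
macro 5: S0 reads c1=5 → after 1×micro: 2; S1 reads c0=2 → after 3×micro: 5 ⇒ (c0=2, c1=5)
macro 6: S0 reads c1=5 → after 1×micro: 2; S1 reads c0=2 → after 3×micro: 5 ⇒ (c0=2, c1=5)
macro 7: S0 reads c1=5 → after 1×micro: 2; S1 reads c0=2 → after 3×micro: 5 ⇒ (c0=2, c1=5)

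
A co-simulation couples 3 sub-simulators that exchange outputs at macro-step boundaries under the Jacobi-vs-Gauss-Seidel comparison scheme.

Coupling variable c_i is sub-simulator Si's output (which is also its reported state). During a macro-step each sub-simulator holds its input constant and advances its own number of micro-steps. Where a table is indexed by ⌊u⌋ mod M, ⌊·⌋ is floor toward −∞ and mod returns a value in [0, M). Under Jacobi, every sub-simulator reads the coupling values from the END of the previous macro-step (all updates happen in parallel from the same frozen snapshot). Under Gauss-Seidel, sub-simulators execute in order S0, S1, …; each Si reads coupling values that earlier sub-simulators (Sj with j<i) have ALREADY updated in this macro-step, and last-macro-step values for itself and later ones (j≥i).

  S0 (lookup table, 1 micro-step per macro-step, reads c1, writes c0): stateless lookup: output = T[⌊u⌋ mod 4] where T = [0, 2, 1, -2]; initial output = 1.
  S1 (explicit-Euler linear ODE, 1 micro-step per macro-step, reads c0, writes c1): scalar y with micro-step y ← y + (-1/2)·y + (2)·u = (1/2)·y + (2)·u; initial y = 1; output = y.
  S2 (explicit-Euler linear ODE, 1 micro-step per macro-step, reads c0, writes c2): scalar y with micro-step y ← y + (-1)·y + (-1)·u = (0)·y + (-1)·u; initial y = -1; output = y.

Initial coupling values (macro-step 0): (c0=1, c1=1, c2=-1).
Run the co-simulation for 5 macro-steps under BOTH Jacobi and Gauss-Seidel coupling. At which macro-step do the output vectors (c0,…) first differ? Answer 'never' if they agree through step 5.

first divergence at macro-step: 1

[Jacobi] macro 1: S0 reads c1=1 → after 1×micro: 2; S1 reads c0=1 → after 1×micro: 5/2; S2 reads c0=1 → after 1×micro: -1 ⇒ (c0=2, c1=5/2, c2=-1)
[Jacobi] macro 2: S0 reads c1=5/2 → after 1×micro: 1; S1 reads c0=2 → after 1×micro: 21/4; S2 reads c0=2 → after 1×micro: -2 ⇒ (c0=1, c1=21/4, c2=-2)
[Jacobi] macro 3: S0 reads c1=21/4 → after 1×micro: 2; S1 reads c0=1 → after 1×micro: 37/8; S2 reads c0=1 → after 1×micro: -1 ⇒ (c0=2, c1=37/8, c2=-1)
[Jacobi] macro 4: S0 reads c1=37/8 → after 1×micro: 0; S1 reads c0=2 → after 1×micro: 101/16; S2 reads c0=2 → after 1×micro: -2 ⇒ (c0=0, c1=101/16, c2=-2)
[Jacobi] macro 5: S0 reads c1=101/16 → after 1×micro: 1; S1 reads c0=0 → after 1×micro: 101/32; S2 reads c0=0 → after 1×micro: 0 ⇒ (c0=1, c1=101/32, c2=0)
[Gauss-Seidel] macro 1: S0 reads c1=1 → after 1×micro: 2; S1 reads c0=2 → after 1×micro: 9/2; S2 reads c0=2 → after 1×micro: -2 ⇒ (c0=2, c1=9/2, c2=-2)
[Gauss-Seidel] macro 2: S0 reads c1=9/2 → after 1×micro: 0; S1 reads c0=0 → after 1×micro: 9/4; S2 reads c0=0 → after 1×micro: 0 ⇒ (c0=0, c1=9/4, c2=0)
[Gauss-Seidel] macro 3: S0 reads c1=9/4 → after 1×micro: 1; S1 reads c0=1 → after 1×micro: 25/8; S2 reads c0=1 → after 1×micro: -1 ⇒ (c0=1, c1=25/8, c2=-1)
[Gauss-Seidel] macro 4: S0 reads c1=25/8 → after 1×micro: -2; S1 reads c0=-2 → after 1×micro: -39/16; S2 reads c0=-2 → after 1×micro: 2 ⇒ (c0=-2, c1=-39/16, c2=2)
[Gauss-Seidel] macro 5: S0 reads c1=-39/16 → after 1×micro: 2; S1 reads c0=2 → after 1×micro: 89/32; S2 reads c0=2 → after 1×micro: -2 ⇒ (c0=2, c1=89/32, c2=-2)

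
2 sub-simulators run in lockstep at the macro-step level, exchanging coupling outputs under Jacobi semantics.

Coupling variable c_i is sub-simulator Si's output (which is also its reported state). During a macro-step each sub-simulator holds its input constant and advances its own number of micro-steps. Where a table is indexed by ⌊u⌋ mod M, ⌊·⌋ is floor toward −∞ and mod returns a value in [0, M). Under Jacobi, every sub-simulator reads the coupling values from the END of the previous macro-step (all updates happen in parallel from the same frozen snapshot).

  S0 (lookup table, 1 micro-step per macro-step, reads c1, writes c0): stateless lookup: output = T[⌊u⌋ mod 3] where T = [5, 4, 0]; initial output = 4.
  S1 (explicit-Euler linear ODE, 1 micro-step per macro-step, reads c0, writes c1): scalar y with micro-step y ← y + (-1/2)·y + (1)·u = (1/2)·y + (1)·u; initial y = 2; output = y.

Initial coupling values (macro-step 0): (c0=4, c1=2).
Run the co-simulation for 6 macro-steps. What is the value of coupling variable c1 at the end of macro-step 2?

c1 at macro-step 2 = 5/2

macro 1: S0 reads c1=2 → after 1×micro: 0; S1 reads c0=4 → after 1×micro: 5 ⇒ (c0=0, c1=5)
macro 2: S0 reads c1=5 → after 1×micro: 0; S1 reads c0=0 → after 1×micro: 5/2 ⇒ (c0=0, c1=5/2)
macro 3: S0 reads c1=5/2 → after 1×micro: 0; S1 reads c0=0 → after 1×micro: 5/4 ⇒ (c0=0, c1=5/4)
macro 4: S0 reads c1=5/4 → after 1×micro: 4; S1 reads c0=0 → after 1×micro: 5/8 ⇒ (c0=4, c1=5/8)
macro 5: S0 reads c1=5/8 → after 1×micro: 5; S1 reads c0=4 → after 1×micro: 69/16 ⇒ (c0=5, c1=69/16)
macro 6: S0 reads c1=69/16 → after 1×micro: 4; S1 reads c0=5 → after 1×micro: 229/32 ⇒ (c0=4, c1=229/32)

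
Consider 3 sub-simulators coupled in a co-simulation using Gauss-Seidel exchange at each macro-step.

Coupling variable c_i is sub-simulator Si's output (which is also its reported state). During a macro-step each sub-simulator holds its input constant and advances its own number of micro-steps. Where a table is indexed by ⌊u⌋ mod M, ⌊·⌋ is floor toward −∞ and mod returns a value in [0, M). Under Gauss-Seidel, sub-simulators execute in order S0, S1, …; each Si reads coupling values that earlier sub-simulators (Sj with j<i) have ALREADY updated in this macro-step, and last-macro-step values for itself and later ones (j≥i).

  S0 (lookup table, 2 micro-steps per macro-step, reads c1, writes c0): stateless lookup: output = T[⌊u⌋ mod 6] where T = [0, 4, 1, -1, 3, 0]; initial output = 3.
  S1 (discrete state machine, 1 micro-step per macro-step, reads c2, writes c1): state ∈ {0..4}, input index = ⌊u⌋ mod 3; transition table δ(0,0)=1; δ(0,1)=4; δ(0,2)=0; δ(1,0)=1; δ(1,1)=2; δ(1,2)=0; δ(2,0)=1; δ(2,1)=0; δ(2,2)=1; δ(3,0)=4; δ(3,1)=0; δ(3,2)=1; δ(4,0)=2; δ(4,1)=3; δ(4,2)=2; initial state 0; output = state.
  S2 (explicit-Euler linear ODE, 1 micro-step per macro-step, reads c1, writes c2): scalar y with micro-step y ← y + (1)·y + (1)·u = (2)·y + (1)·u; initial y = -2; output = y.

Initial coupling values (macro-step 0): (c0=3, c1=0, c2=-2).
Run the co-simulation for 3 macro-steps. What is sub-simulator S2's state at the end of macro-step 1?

macro 1: S0 reads c1=0 → after 2×micro: 0; S1 reads c2=-2 → after 1×micro: 4; S2 reads c1=4 → after 1×micro: 0 ⇒ (c0=0, c1=4, c2=0)
macro 2: S0 reads c1=4 → after 2×micro: 3; S1 reads c2=0 → after 1×micro: 2; S2 reads c1=2 → after 1×micro: 2 ⇒ (c0=3, c1=2, c2=2)
macro 3: S0 reads c1=2 → after 2×micro: 1; S1 reads c2=2 → after 1×micro: 1; S2 reads c1=1 → after 1×micro: 5 ⇒ (c0=1, c1=1, c2=5)

S2 state at macro-step 1 = 0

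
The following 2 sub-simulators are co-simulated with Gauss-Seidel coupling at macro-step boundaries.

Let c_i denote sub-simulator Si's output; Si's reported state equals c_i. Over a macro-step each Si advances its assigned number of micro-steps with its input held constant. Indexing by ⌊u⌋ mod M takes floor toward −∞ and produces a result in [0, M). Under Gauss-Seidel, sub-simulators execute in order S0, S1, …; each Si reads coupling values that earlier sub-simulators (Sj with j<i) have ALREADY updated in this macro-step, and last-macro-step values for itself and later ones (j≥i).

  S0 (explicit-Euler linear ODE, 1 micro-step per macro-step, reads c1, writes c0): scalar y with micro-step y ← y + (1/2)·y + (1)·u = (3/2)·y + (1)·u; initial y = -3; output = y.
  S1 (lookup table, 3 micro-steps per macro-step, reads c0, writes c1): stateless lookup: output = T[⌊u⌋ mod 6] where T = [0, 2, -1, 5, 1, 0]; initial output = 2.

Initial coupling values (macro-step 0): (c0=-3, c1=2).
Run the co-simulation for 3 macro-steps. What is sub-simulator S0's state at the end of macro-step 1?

S0 state at macro-step 1 = -5/2

macro 1: S0 reads c1=2 → after 1×micro: -5/2; S1 reads c0=-5/2 → after 3×micro: 5 ⇒ (c0=-5/2, c1=5)
macro 2: S0 reads c1=5 → after 1×micro: 5/4; S1 reads c0=5/4 → after 3×micro: 2 ⇒ (c0=5/4, c1=2)
macro 3: S0 reads c1=2 → after 1×micro: 31/8; S1 reads c0=31/8 → after 3×micro: 5 ⇒ (c0=31/8, c1=5)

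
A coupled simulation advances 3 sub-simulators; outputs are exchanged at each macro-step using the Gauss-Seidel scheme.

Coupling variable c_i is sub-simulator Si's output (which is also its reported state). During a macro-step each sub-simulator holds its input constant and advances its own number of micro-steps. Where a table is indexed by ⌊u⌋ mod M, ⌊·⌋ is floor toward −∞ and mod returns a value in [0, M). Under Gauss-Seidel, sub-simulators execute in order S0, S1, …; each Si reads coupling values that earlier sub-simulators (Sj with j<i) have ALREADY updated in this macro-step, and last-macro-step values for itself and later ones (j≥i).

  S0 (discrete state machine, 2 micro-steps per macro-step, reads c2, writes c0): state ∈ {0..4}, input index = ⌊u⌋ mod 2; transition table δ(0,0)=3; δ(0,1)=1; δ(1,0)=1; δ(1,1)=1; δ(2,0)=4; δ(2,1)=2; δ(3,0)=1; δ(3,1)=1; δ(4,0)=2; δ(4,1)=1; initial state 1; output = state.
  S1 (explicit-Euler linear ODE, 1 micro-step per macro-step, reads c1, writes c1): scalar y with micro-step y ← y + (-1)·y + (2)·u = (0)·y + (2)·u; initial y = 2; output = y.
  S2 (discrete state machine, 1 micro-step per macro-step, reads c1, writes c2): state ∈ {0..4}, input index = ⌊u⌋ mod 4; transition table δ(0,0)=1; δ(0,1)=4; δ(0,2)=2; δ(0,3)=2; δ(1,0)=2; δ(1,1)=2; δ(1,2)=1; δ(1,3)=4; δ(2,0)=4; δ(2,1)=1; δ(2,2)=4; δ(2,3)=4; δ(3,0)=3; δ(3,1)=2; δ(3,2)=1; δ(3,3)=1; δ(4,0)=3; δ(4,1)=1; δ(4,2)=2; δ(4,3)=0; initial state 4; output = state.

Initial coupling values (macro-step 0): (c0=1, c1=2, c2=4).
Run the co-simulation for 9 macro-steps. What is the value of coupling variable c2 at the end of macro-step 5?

macro 1: S0 reads c2=4 → after 2×micro: 1; S1 reads c1=2 → after 1×micro: 4; S2 reads c1=4 → after 1×micro: 3 ⇒ (c0=1, c1=4, c2=3)
macro 2: S0 reads c2=3 → after 2×micro: 1; S1 reads c1=4 → after 1×micro: 8; S2 reads c1=8 → after 1×micro: 3 ⇒ (c0=1, c1=8, c2=3)
macro 3: S0 reads c2=3 → after 2×micro: 1; S1 reads c1=8 → after 1×micro: 16; S2 reads c1=16 → after 1×micro: 3 ⇒ (c0=1, c1=16, c2=3)
macro 4: S0 reads c2=3 → after 2×micro: 1; S1 reads c1=16 → after 1×micro: 32; S2 reads c1=32 → after 1×micro: 3 ⇒ (c0=1, c1=32, c2=3)
macro 5: S0 reads c2=3 → after 2×micro: 1; S1 reads c1=32 → after 1×micro: 64; S2 reads c1=64 → after 1×micro: 3 ⇒ (c0=1, c1=64, c2=3)
macro 6: S0 reads c2=3 → after 2×micro: 1; S1 reads c1=64 → after 1×micro: 128; S2 reads c1=128 → after 1×micro: 3 ⇒ (c0=1, c1=128, c2=3)
macro 7: S0 reads c2=3 → after 2×micro: 1; S1 reads c1=128 → after 1×micro: 256; S2 reads c1=256 → after 1×micro: 3 ⇒ (c0=1, c1=256, c2=3)
macro 8: S0 reads c2=3 → after 2×micro: 1; S1 reads c1=256 → after 1×micro: 512; S2 reads c1=512 → after 1×micro: 3 ⇒ (c0=1, c1=512, c2=3)
macro 9: S0 reads c2=3 → after 2×micro: 1; S1 reads c1=512 → after 1×micro: 1024; S2 reads c1=1024 → after 1×micro: 3 ⇒ (c0=1, c1=1024, c2=3)

c2 at macro-step 5 = 3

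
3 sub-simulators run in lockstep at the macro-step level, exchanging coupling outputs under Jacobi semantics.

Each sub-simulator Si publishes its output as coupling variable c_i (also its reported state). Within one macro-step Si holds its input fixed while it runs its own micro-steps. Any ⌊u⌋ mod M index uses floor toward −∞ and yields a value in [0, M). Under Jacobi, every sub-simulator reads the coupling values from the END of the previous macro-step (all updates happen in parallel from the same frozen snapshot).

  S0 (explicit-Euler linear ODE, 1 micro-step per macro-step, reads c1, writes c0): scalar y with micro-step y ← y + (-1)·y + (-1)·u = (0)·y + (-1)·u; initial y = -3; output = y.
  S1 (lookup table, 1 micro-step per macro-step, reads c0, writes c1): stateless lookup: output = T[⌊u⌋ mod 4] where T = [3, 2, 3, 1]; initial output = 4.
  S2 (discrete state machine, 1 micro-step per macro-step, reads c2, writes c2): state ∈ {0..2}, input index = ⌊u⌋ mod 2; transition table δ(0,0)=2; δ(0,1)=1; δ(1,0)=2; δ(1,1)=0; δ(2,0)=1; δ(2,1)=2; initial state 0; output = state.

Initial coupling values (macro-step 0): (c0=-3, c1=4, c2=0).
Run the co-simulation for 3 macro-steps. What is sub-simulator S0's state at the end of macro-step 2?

S0 state at macro-step 2 = -2

macro 1: S0 reads c1=4 → after 1×micro: -4; S1 reads c0=-3 → after 1×micro: 2; S2 reads c2=0 → after 1×micro: 2 ⇒ (c0=-4, c1=2, c2=2)
macro 2: S0 reads c1=2 → after 1×micro: -2; S1 reads c0=-4 → after 1×micro: 3; S2 reads c2=2 → after 1×micro: 1 ⇒ (c0=-2, c1=3, c2=1)
macro 3: S0 reads c1=3 → after 1×micro: -3; S1 reads c0=-2 → after 1×micro: 3; S2 reads c2=1 → after 1×micro: 0 ⇒ (c0=-3, c1=3, c2=0)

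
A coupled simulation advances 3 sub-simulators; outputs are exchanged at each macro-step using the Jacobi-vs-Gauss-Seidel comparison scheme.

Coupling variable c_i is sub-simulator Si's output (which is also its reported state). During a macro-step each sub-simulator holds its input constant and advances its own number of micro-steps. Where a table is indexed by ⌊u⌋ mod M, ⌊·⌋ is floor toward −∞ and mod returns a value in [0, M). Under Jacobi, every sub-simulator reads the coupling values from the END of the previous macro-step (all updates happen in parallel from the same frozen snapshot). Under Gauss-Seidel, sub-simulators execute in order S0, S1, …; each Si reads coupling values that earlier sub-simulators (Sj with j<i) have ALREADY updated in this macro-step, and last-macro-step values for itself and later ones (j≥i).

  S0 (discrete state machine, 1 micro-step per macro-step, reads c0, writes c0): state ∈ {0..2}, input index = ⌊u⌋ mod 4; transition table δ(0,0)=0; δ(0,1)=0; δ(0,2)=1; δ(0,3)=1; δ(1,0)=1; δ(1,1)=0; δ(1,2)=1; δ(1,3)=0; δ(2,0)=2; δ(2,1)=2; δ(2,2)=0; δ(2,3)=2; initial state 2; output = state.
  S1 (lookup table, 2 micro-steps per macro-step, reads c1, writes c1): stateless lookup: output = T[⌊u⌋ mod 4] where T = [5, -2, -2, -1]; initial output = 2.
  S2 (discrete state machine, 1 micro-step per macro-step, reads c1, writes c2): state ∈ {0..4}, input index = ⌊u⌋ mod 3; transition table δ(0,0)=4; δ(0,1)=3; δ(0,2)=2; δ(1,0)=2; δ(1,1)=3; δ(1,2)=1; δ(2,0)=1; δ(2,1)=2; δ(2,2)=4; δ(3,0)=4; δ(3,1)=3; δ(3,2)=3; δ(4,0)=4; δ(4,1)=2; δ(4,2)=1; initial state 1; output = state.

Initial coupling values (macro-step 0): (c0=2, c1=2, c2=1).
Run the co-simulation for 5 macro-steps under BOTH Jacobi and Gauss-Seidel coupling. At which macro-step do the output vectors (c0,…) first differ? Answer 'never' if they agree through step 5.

[Jacobi] macro 1: S0 reads c0=2 → after 1×micro: 0; S1 reads c1=2 → after 2×micro: -2; S2 reads c1=2 → after 1×micro: 1 ⇒ (c0=0, c1=-2, c2=1)
[Jacobi] macro 2: S0 reads c0=0 → after 1×micro: 0; S1 reads c1=-2 → after 2×micro: -2; S2 reads c1=-2 → after 1×micro: 3 ⇒ (c0=0, c1=-2, c2=3)
[Jacobi] macro 3: S0 reads c0=0 → after 1×micro: 0; S1 reads c1=-2 → after 2×micro: -2; S2 reads c1=-2 → after 1×micro: 3 ⇒ (c0=0, c1=-2, c2=3)
[Jacobi] macro 4: S0 reads c0=0 → after 1×micro: 0; S1 reads c1=-2 → after 2×micro: -2; S2 reads c1=-2 → after 1×micro: 3 ⇒ (c0=0, c1=-2, c2=3)
[Jacobi] macro 5: S0 reads c0=0 → after 1×micro: 0; S1 reads c1=-2 → after 2×micro: -2; S2 reads c1=-2 → after 1×micro: 3 ⇒ (c0=0, c1=-2, c2=3)
[Gauss-Seidel] macro 1: S0 reads c0=2 → after 1×micro: 0; S1 reads c1=2 → after 2×micro: -2; S2 reads c1=-2 → after 1×micro: 3 ⇒ (c0=0, c1=-2, c2=3)
[Gauss-Seidel] macro 2: S0 reads c0=0 → after 1×micro: 0; S1 reads c1=-2 → after 2×micro: -2; S2 reads c1=-2 → after 1×micro: 3 ⇒ (c0=0, c1=-2, c2=3)
[Gauss-Seidel] macro 3: S0 reads c0=0 → after 1×micro: 0; S1 reads c1=-2 → after 2×micro: -2; S2 reads c1=-2 → after 1×micro: 3 ⇒ (c0=0, c1=-2, c2=3)
[Gauss-Seidel] macro 4: S0 reads c0=0 → after 1×micro: 0; S1 reads c1=-2 → after 2×micro: -2; S2 reads c1=-2 → after 1×micro: 3 ⇒ (c0=0, c1=-2, c2=3)
[Gauss-Seidel] macro 5: S0 reads c0=0 → after 1×micro: 0; S1 reads c1=-2 → after 2×micro: -2; S2 reads c1=-2 → after 1×micro: 3 ⇒ (c0=0, c1=-2, c2=3)

first divergence at macro-step: 1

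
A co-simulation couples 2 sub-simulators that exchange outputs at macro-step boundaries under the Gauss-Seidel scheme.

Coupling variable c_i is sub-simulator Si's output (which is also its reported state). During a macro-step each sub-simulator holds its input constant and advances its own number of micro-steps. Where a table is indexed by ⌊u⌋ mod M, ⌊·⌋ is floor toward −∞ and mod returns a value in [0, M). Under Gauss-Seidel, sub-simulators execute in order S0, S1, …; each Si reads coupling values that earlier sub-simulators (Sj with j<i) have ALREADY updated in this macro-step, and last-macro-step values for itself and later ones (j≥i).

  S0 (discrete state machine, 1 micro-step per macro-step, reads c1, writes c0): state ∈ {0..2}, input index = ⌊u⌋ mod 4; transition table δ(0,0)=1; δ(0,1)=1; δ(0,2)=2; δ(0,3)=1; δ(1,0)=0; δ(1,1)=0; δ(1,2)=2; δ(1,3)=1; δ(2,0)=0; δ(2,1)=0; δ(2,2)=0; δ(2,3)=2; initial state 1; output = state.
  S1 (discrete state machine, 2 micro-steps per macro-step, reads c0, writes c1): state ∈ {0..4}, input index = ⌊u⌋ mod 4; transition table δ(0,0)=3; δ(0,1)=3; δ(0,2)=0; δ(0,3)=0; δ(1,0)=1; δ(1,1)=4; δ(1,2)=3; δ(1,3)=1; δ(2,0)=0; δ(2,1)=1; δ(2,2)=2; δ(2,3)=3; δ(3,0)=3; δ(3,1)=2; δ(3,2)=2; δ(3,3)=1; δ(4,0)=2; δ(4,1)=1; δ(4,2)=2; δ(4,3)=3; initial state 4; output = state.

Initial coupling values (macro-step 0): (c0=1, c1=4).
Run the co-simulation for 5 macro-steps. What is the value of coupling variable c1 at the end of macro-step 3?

c1 at macro-step 3 = 2

macro 1: S0 reads c1=4 → after 1×micro: 0; S1 reads c0=0 → after 2×micro: 0 ⇒ (c0=0, c1=0)
macro 2: S0 reads c1=0 → after 1×micro: 1; S1 reads c0=1 → after 2×micro: 2 ⇒ (c0=1, c1=2)
macro 3: S0 reads c1=2 → after 1×micro: 2; S1 reads c0=2 → after 2×micro: 2 ⇒ (c0=2, c1=2)
macro 4: S0 reads c1=2 → after 1×micro: 0; S1 reads c0=0 → after 2×micro: 3 ⇒ (c0=0, c1=3)
macro 5: S0 reads c1=3 → after 1×micro: 1; S1 reads c0=1 → after 2×micro: 1 ⇒ (c0=1, c1=1)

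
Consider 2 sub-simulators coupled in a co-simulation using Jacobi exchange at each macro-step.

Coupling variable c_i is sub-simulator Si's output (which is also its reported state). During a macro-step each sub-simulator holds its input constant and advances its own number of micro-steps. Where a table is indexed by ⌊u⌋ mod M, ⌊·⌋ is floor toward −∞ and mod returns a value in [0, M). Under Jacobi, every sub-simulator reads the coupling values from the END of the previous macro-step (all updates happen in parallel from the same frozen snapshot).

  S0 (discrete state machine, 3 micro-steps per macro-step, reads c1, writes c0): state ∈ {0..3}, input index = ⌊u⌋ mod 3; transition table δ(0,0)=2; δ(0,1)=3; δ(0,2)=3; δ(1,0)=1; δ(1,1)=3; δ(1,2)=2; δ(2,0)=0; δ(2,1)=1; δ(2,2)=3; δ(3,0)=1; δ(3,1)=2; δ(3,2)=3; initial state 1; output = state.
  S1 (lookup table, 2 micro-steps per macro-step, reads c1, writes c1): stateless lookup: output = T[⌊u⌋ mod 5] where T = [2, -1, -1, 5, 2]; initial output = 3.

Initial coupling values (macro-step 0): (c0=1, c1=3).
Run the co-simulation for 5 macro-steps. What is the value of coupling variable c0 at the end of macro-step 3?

macro 1: S0 reads c1=3 → after 3×micro: 1; S1 reads c1=3 → after 2×micro: 5 ⇒ (c0=1, c1=5)
macro 2: S0 reads c1=5 → after 3×micro: 3; S1 reads c1=5 → after 2×micro: 2 ⇒ (c0=3, c1=2)
macro 3: S0 reads c1=2 → after 3×micro: 3; S1 reads c1=2 → after 2×micro: -1 ⇒ (c0=3, c1=-1)
macro 4: S0 reads c1=-1 → after 3×micro: 3; S1 reads c1=-1 → after 2×micro: 2 ⇒ (c0=3, c1=2)
macro 5: S0 reads c1=2 → after 3×micro: 3; S1 reads c1=2 → after 2×micro: -1 ⇒ (c0=3, c1=-1)

c0 at macro-step 3 = 3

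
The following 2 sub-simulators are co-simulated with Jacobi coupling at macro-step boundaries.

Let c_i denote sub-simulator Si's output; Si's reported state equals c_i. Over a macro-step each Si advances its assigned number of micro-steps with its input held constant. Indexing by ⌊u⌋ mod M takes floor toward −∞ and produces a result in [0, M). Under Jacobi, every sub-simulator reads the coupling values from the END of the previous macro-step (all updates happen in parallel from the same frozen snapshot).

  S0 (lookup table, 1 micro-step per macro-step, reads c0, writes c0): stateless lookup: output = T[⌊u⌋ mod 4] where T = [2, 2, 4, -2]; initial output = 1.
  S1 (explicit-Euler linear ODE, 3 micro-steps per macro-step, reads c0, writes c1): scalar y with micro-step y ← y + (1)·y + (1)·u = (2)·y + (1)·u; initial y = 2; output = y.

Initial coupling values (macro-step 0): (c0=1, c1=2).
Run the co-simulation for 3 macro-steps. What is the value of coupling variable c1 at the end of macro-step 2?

c1 at macro-step 2 = 198

macro 1: S0 reads c0=1 → after 1×micro: 2; S1 reads c0=1 → after 3×micro: 23 ⇒ (c0=2, c1=23)
macro 2: S0 reads c0=2 → after 1×micro: 4; S1 reads c0=2 → after 3×micro: 198 ⇒ (c0=4, c1=198)
macro 3: S0 reads c0=4 → after 1×micro: 2; S1 reads c0=4 → after 3×micro: 1612 ⇒ (c0=2, c1=1612)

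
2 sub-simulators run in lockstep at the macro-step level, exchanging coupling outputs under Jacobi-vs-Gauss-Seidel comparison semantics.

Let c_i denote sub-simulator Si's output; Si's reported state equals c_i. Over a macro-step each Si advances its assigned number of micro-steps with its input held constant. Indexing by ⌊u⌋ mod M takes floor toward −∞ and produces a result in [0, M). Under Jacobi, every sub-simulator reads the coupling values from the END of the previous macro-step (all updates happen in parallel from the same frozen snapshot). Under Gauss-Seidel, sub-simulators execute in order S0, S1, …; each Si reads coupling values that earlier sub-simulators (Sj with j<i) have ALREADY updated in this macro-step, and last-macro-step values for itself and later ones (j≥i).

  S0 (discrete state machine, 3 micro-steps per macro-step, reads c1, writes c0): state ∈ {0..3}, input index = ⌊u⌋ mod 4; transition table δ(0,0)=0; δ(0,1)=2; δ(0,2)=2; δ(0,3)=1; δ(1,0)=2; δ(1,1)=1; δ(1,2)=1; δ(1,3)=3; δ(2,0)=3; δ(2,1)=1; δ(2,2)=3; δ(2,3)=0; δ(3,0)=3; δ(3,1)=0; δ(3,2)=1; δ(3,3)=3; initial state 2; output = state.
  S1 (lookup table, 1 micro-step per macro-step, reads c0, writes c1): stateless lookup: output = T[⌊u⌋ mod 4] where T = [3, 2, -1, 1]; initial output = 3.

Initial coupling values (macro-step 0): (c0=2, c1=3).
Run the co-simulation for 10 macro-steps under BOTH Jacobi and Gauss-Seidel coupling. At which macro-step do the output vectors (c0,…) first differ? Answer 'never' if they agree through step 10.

[Jacobi] macro 1: S0 reads c1=3 → after 3×micro: 3; S1 reads c0=2 → after 1×micro: -1 ⇒ (c0=3, c1=-1)
[Jacobi] macro 2: S0 reads c1=-1 → after 3×micro: 3; S1 reads c0=3 → after 1×micro: 1 ⇒ (c0=3, c1=1)
[Jacobi] macro 3: S0 reads c1=1 → after 3×micro: 1; S1 reads c0=3 → after 1×micro: 1 ⇒ (c0=1, c1=1)
[Jacobi] macro 4: S0 reads c1=1 → after 3×micro: 1; S1 reads c0=1 → after 1×micro: 2 ⇒ (c0=1, c1=2)
[Jacobi] macro 5: S0 reads c1=2 → after 3×micro: 1; S1 reads c0=1 → after 1×micro: 2 ⇒ (c0=1, c1=2)
[Jacobi] macro 6: S0 reads c1=2 → after 3×micro: 1; S1 reads c0=1 → after 1×micro: 2 ⇒ (c0=1, c1=2)
[Jacobi] macro 7: S0 reads c1=2 → after 3×micro: 1; S1 reads c0=1 → after 1×micro: 2 ⇒ (c0=1, c1=2)
[Jacobi] macro 8: S0 reads c1=2 → after 3×micro: 1; S1 reads c0=1 → after 1×micro: 2 ⇒ (c0=1, c1=2)
[Jacobi] macro 9: S0 reads c1=2 → after 3×micro: 1; S1 reads c0=1 → after 1×micro: 2 ⇒ (c0=1, c1=2)
[Jacobi] macro 10: S0 reads c1=2 → after 3×micro: 1; S1 reads c0=1 → after 1×micro: 2 ⇒ (c0=1, c1=2)
[Gauss-Seidel] macro 1: S0 reads c1=3 → after 3×micro: 3; S1 reads c0=3 → after 1×micro: 1 ⇒ (c0=3, c1=1)
[Gauss-Seidel] macro 2: S0 reads c1=1 → after 3×micro: 1; S1 reads c0=1 → after 1×micro: 2 ⇒ (c0=1, c1=2)
[Gauss-Seidel] macro 3: S0 reads c1=2 → after 3×micro: 1; S1 reads c0=1 → after 1×micro: 2 ⇒ (c0=1, c1=2)
[Gauss-Seidel] macro 4: S0 reads c1=2 → after 3×micro: 1; S1 reads c0=1 → after 1×micro: 2 ⇒ (c0=1, c1=2)
[Gauss-Seidel] macro 5: S0 reads c1=2 → after 3×micro: 1; S1 reads c0=1 → after 1×micro: 2 ⇒ (c0=1, c1=2)
[Gauss-Seidel] macro 6: S0 reads c1=2 → after 3×micro: 1; S1 reads c0=1 → after 1×micro: 2 ⇒ (c0=1, c1=2)
[Gauss-Seidel] macro 7: S0 reads c1=2 → after 3×micro: 1; S1 reads c0=1 → after 1×micro: 2 ⇒ (c0=1, c1=2)
[Gauss-Seidel] macro 8: S0 reads c1=2 → after 3×micro: 1; S1 reads c0=1 → after 1×micro: 2 ⇒ (c0=1, c1=2)
[Gauss-Seidel] macro 9: S0 reads c1=2 → after 3×micro: 1; S1 reads c0=1 → after 1×micro: 2 ⇒ (c0=1, c1=2)
[Gauss-Seidel] macro 10: S0 reads c1=2 → after 3×micro: 1; S1 reads c0=1 → after 1×micro: 2 ⇒ (c0=1, c1=2)

first divergence at macro-step: 1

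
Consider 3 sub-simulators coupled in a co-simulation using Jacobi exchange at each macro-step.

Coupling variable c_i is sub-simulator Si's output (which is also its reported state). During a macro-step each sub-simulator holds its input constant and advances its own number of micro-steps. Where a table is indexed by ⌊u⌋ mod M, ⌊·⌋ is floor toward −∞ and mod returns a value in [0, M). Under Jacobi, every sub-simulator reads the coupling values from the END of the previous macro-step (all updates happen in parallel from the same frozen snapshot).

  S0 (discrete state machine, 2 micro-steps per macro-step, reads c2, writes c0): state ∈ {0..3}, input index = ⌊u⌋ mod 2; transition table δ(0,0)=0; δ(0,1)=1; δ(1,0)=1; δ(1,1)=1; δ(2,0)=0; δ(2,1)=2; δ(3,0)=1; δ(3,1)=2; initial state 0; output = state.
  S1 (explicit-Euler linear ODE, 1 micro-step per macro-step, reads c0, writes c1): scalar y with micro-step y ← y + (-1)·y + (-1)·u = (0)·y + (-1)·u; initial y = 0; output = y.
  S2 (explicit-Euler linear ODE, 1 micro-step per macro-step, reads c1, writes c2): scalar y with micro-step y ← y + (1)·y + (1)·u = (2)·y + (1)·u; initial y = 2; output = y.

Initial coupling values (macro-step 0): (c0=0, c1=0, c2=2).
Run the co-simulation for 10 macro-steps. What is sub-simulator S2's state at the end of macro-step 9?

S2 state at macro-step 9 = 1024

macro 1: S0 reads c2=2 → after 2×micro: 0; S1 reads c0=0 → after 1×micro: 0; S2 reads c1=0 → after 1×micro: 4 ⇒ (c0=0, c1=0, c2=4)
macro 2: S0 reads c2=4 → after 2×micro: 0; S1 reads c0=0 → after 1×micro: 0; S2 reads c1=0 → after 1×micro: 8 ⇒ (c0=0, c1=0, c2=8)
macro 3: S0 reads c2=8 → after 2×micro: 0; S1 reads c0=0 → after 1×micro: 0; S2 reads c1=0 → after 1×micro: 16 ⇒ (c0=0, c1=0, c2=16)
macro 4: S0 reads c2=16 → after 2×micro: 0; S1 reads c0=0 → after 1×micro: 0; S2 reads c1=0 → after 1×micro: 32 ⇒ (c0=0, c1=0, c2=32)
macro 5: S0 reads c2=32 → after 2×micro: 0; S1 reads c0=0 → after 1×micro: 0; S2 reads c1=0 → after 1×micro: 64 ⇒ (c0=0, c1=0, c2=64)
macro 6: S0 reads c2=64 → after 2×micro: 0; S1 reads c0=0 → after 1×micro: 0; S2 reads c1=0 → after 1×micro: 128 ⇒ (c0=0, c1=0, c2=128)
macro 7: S0 reads c2=128 → after 2×micro: 0; S1 reads c0=0 → after 1×micro: 0; S2 reads c1=0 → after 1×micro: 256 ⇒ (c0=0, c1=0, c2=256)
macro 8: S0 reads c2=256 → after 2×micro: 0; S1 reads c0=0 → after 1×micro: 0; S2 reads c1=0 → after 1×micro: 512 ⇒ (c0=0, c1=0, c2=512)
macro 9: S0 reads c2=512 → after 2×micro: 0; S1 reads c0=0 → after 1×micro: 0; S2 reads c1=0 → after 1×micro: 1024 ⇒ (c0=0, c1=0, c2=1024)
macro 10: S0 reads c2=1024 → after 2×micro: 0; S1 reads c0=0 → after 1×micro: 0; S2 reads c1=0 → after 1×micro: 2048 ⇒ (c0=0, c1=0, c2=2048)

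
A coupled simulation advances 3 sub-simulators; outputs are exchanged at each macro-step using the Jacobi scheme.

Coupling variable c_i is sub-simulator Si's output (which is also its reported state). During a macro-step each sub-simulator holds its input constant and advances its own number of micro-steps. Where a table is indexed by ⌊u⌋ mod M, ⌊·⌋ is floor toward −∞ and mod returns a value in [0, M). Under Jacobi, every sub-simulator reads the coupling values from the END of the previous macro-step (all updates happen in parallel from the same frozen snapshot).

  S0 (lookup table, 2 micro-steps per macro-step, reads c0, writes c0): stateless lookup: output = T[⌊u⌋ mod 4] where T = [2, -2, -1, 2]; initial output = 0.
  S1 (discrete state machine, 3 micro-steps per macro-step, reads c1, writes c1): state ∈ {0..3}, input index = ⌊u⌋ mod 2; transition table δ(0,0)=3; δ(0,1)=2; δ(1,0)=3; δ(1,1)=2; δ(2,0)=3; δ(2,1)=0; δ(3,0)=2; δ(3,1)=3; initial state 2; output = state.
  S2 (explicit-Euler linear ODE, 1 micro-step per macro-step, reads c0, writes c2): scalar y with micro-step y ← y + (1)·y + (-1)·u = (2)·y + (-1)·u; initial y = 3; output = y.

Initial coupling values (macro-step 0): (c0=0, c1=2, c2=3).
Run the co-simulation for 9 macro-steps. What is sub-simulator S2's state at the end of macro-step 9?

macro 1: S0 reads c0=0 → after 2×micro: 2; S1 reads c1=2 → after 3×micro: 3; S2 reads c0=0 → after 1×micro: 6 ⇒ (c0=2, c1=3, c2=6)
macro 2: S0 reads c0=2 → after 2×micro: -1; S1 reads c1=3 → after 3×micro: 3; S2 reads c0=2 → after 1×micro: 10 ⇒ (c0=-1, c1=3, c2=10)
macro 3: S0 reads c0=-1 → after 2×micro: 2; S1 reads c1=3 → after 3×micro: 3; S2 reads c0=-1 → after 1×micro: 21 ⇒ (c0=2, c1=3, c2=21)
macro 4: S0 reads c0=2 → after 2×micro: -1; S1 reads c1=3 → after 3×micro: 3; S2 reads c0=2 → after 1×micro: 40 ⇒ (c0=-1, c1=3, c2=40)
macro 5: S0 reads c0=-1 → after 2×micro: 2; S1 reads c1=3 → after 3×micro: 3; S2 reads c0=-1 → after 1×micro: 81 ⇒ (c0=2, c1=3, c2=81)
macro 6: S0 reads c0=2 → after 2×micro: -1; S1 reads c1=3 → after 3×micro: 3; S2 reads c0=2 → after 1×micro: 160 ⇒ (c0=-1, c1=3, c2=160)
macro 7: S0 reads c0=-1 → after 2×micro: 2; S1 reads c1=3 → after 3×micro: 3; S2 reads c0=-1 → after 1×micro: 321 ⇒ (c0=2, c1=3, c2=321)
macro 8: S0 reads c0=2 → after 2×micro: -1; S1 reads c1=3 → after 3×micro: 3; S2 reads c0=2 → after 1×micro: 640 ⇒ (c0=-1, c1=3, c2=640)
macro 9: S0 reads c0=-1 → after 2×micro: 2; S1 reads c1=3 → after 3×micro: 3; S2 reads c0=-1 → after 1×micro: 1281 ⇒ (c0=2, c1=3, c2=1281)

S2 state at macro-step 9 = 1281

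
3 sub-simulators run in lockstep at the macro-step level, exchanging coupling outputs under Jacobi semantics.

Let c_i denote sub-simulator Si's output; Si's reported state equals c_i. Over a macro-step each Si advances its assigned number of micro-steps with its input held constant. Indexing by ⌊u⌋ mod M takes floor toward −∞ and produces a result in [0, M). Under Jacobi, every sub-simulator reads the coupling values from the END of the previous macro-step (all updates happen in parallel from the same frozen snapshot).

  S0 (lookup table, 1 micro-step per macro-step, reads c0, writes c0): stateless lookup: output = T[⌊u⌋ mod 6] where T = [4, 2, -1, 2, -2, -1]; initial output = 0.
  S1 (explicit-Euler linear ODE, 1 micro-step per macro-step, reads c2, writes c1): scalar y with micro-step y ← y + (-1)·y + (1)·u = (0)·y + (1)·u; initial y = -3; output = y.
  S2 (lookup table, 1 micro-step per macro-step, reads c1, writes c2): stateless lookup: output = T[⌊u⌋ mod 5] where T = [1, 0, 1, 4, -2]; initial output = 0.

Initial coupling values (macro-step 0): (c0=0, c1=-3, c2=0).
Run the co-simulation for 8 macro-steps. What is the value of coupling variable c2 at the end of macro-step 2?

c2 at macro-step 2 = 1

macro 1: S0 reads c0=0 → after 1×micro: 4; S1 reads c2=0 → after 1×micro: 0; S2 reads c1=-3 → after 1×micro: 1 ⇒ (c0=4, c1=0, c2=1)
macro 2: S0 reads c0=4 → after 1×micro: -2; S1 reads c2=1 → after 1×micro: 1; S2 reads c1=0 → after 1×micro: 1 ⇒ (c0=-2, c1=1, c2=1)
macro 3: S0 reads c0=-2 → after 1×micro: -2; S1 reads c2=1 → after 1×micro: 1; S2 reads c1=1 → after 1×micro: 0 ⇒ (c0=-2, c1=1, c2=0)
macro 4: S0 reads c0=-2 → after 1×micro: -2; S1 reads c2=0 → after 1×micro: 0; S2 reads c1=1 → after 1×micro: 0 ⇒ (c0=-2, c1=0, c2=0)
macro 5: S0 reads c0=-2 → after 1×micro: -2; S1 reads c2=0 → after 1×micro: 0; S2 reads c1=0 → after 1×micro: 1 ⇒ (c0=-2, c1=0, c2=1)
macro 6: S0 reads c0=-2 → after 1×micro: -2; S1 reads c2=1 → after 1×micro: 1; S2 reads c1=0 → after 1×micro: 1 ⇒ (c0=-2, c1=1, c2=1)
macro 7: S0 reads c0=-2 → after 1×micro: -2; S1 reads c2=1 → after 1×micro: 1; S2 reads c1=1 → after 1×micro: 0 ⇒ (c0=-2, c1=1, c2=0)
macro 8: S0 reads c0=-2 → after 1×micro: -2; S1 reads c2=0 → after 1×micro: 0; S2 reads c1=1 → after 1×micro: 0 ⇒ (c0=-2, c1=0, c2=0)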